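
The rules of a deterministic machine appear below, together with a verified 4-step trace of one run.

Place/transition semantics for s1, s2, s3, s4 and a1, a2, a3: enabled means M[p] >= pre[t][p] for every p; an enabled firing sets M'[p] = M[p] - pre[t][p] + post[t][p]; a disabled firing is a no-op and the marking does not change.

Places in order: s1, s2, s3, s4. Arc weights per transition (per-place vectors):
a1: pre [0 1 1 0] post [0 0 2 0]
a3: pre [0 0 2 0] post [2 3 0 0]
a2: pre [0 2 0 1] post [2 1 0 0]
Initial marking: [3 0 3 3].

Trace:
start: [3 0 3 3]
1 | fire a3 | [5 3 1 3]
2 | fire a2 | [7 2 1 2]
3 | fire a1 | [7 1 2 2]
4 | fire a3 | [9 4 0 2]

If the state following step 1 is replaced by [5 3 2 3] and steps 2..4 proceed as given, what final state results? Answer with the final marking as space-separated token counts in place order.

9 4 1 2

state after step 1 := [5 3 2 3]
2 | fire a2 | [7 2 2 2]
3 | fire a1 | [7 1 3 2]
4 | fire a3 | [9 4 1 2]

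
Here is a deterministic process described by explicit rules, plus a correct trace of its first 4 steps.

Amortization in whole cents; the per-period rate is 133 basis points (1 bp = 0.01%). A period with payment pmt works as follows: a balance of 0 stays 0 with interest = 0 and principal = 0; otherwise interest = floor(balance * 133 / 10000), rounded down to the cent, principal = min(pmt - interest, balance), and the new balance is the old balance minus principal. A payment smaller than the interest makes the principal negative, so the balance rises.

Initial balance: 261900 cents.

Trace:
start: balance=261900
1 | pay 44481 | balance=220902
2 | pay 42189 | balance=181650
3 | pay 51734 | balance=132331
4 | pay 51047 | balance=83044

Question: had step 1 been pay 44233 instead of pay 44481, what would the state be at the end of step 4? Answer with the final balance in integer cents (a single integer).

83303

(re-executing from step 1 with the substitution; state before step 1: balance=261900)
1 | pay 44233 | balance=221150
2 | pay 42189 | balance=181902
3 | pay 51734 | balance=132587
4 | pay 51047 | balance=83303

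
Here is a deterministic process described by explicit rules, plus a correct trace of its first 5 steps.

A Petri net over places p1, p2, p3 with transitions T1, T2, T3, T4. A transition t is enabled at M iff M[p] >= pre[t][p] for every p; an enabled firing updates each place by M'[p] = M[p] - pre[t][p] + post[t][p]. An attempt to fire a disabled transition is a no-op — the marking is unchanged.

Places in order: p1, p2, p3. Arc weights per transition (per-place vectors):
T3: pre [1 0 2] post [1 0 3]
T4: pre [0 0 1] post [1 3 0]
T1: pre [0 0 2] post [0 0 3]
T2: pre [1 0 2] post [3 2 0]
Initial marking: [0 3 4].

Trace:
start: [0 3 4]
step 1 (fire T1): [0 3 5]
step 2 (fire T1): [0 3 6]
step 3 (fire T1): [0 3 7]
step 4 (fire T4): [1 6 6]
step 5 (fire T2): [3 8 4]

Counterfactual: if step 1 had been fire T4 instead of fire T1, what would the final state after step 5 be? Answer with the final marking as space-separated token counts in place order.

(re-executing from step 1 with the substitution; state before step 1: [0 3 4])
step 1 (fire T4): [1 6 3]
step 2 (fire T1): [1 6 4]
step 3 (fire T1): [1 6 5]
step 4 (fire T4): [2 9 4]
step 5 (fire T2): [4 11 2]

4 11 2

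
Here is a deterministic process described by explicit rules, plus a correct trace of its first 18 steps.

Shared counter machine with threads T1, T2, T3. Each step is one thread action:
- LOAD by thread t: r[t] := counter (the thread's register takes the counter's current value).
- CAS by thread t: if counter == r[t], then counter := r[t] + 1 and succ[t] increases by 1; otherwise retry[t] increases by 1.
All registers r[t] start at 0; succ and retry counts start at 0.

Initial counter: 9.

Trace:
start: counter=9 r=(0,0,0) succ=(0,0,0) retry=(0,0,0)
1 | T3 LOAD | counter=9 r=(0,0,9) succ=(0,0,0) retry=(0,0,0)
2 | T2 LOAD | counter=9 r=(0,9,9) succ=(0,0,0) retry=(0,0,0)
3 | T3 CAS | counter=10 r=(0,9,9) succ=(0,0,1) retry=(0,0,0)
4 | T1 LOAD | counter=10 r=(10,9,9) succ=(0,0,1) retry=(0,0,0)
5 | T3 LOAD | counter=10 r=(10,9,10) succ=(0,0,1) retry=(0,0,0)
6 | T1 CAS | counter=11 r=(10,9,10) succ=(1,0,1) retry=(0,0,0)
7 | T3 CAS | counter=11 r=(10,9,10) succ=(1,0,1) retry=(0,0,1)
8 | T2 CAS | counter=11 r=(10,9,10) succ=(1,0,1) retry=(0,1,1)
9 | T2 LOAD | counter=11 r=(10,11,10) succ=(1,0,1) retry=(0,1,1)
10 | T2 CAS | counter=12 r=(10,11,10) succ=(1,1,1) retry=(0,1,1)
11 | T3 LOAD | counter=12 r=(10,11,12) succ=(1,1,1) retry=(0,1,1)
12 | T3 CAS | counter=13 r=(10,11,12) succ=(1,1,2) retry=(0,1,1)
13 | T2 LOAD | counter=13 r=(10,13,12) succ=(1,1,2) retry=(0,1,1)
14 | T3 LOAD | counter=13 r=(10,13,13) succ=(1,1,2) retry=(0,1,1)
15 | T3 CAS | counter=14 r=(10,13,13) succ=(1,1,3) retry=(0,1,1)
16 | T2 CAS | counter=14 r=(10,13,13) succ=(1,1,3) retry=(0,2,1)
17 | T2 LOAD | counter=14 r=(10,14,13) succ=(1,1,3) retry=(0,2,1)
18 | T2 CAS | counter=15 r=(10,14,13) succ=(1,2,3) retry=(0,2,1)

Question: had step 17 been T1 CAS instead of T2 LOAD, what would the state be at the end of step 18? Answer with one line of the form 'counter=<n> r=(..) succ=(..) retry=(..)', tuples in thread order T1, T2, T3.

counter=14 r=(10,13,13) succ=(1,1,3) retry=(1,3,1)

(re-executing from step 17 with the substitution; state before step 17: counter=14 r=(10,13,13) succ=(1,1,3) retry=(0,2,1))
17 | T1 CAS | counter=14 r=(10,13,13) succ=(1,1,3) retry=(1,2,1)
18 | T2 CAS | counter=14 r=(10,13,13) succ=(1,1,3) retry=(1,3,1)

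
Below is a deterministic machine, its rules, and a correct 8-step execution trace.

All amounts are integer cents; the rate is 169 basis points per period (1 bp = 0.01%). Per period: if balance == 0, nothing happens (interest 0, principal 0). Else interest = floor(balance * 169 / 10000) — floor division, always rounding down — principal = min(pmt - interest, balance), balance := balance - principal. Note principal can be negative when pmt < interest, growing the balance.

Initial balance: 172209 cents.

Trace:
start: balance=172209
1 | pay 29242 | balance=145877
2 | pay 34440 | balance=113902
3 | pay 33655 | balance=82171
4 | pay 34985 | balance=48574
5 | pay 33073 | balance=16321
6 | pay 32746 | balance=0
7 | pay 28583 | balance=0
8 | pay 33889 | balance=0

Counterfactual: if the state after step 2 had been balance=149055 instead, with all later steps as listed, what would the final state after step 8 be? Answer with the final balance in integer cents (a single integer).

state after step 2 := balance=149055
3 | pay 33655 | balance=117919
4 | pay 34985 | balance=84926
5 | pay 33073 | balance=53288
6 | pay 32746 | balance=21442
7 | pay 28583 | balance=0
8 | pay 33889 | balance=0

0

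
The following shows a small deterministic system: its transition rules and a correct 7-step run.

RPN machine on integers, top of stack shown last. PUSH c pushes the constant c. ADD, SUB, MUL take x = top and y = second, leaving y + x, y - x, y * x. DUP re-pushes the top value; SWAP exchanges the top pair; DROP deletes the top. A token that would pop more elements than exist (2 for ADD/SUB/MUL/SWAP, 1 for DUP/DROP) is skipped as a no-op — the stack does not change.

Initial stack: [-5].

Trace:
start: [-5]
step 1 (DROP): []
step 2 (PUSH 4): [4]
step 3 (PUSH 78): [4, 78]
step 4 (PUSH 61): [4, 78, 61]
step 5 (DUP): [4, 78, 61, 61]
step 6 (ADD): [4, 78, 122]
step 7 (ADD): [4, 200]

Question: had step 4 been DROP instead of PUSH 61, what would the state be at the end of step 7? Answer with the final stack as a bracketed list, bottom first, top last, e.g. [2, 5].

[8]

(re-executing from step 4 with the substitution; state before step 4: [4, 78])
step 4 (DROP): [4]
step 5 (DUP): [4, 4]
step 6 (ADD): [8]
step 7 (ADD): [8]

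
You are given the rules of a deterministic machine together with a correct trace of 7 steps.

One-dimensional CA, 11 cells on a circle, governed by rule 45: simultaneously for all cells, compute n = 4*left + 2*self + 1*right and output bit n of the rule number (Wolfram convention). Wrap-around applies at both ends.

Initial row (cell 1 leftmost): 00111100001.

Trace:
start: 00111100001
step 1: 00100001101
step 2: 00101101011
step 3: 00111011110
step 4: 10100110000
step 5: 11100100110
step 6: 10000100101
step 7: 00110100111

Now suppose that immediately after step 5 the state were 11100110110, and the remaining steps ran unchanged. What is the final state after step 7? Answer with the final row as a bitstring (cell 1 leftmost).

00110111011

state after step 5 := 11100110110
step 6: 10000101101
step 7: 00110111011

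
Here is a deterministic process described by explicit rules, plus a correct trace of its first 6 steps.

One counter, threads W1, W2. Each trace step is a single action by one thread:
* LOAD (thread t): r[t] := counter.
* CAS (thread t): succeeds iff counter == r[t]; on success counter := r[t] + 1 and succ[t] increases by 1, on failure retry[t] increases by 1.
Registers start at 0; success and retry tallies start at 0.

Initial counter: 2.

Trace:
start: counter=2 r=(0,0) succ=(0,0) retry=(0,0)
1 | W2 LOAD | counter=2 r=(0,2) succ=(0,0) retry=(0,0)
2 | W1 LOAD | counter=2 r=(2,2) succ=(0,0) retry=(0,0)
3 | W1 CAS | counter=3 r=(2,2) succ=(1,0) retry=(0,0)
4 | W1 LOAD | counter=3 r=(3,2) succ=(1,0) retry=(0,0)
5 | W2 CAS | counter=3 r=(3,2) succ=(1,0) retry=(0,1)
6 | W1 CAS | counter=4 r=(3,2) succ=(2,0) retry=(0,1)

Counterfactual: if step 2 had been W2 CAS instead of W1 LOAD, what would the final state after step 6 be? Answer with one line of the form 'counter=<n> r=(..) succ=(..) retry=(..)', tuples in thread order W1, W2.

(re-executing from step 2 with the substitution; state before step 2: counter=2 r=(0,2) succ=(0,0) retry=(0,0))
2 | W2 CAS | counter=3 r=(0,2) succ=(0,1) retry=(0,0)
3 | W1 CAS | counter=3 r=(0,2) succ=(0,1) retry=(1,0)
4 | W1 LOAD | counter=3 r=(3,2) succ=(0,1) retry=(1,0)
5 | W2 CAS | counter=3 r=(3,2) succ=(0,1) retry=(1,1)
6 | W1 CAS | counter=4 r=(3,2) succ=(1,1) retry=(1,1)

counter=4 r=(3,2) succ=(1,1) retry=(1,1)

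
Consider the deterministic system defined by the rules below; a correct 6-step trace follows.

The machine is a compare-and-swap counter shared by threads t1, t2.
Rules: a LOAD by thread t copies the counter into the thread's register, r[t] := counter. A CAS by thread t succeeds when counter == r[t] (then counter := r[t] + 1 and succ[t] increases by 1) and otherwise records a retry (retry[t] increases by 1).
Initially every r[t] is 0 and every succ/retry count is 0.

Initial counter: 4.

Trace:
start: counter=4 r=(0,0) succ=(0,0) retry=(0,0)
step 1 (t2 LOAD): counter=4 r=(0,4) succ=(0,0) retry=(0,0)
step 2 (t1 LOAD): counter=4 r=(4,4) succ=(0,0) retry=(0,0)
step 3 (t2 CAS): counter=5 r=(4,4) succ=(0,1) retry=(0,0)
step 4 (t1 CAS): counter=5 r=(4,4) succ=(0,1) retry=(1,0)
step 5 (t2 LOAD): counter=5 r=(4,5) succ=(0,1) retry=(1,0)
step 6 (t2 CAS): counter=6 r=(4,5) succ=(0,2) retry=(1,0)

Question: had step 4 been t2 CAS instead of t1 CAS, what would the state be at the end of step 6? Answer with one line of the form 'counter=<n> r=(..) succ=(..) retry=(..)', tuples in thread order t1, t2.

(re-executing from step 4 with the substitution; state before step 4: counter=5 r=(4,4) succ=(0,1) retry=(0,0))
step 4 (t2 CAS): counter=5 r=(4,4) succ=(0,1) retry=(0,1)
step 5 (t2 LOAD): counter=5 r=(4,5) succ=(0,1) retry=(0,1)
step 6 (t2 CAS): counter=6 r=(4,5) succ=(0,2) retry=(0,1)

counter=6 r=(4,5) succ=(0,2) retry=(0,1)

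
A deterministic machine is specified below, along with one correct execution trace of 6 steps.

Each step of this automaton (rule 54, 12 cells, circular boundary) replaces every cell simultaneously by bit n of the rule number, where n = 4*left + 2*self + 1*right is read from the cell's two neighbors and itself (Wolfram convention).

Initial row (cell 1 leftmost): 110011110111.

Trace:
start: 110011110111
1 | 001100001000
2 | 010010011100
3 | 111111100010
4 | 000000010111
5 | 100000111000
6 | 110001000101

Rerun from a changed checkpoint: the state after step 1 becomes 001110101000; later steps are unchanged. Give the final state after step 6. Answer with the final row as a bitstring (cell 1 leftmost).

111101111101

state after step 1 := 001110101000
2 | 010001111100
3 | 111010000010
4 | 000111000111
5 | 101000101000
6 | 111101111101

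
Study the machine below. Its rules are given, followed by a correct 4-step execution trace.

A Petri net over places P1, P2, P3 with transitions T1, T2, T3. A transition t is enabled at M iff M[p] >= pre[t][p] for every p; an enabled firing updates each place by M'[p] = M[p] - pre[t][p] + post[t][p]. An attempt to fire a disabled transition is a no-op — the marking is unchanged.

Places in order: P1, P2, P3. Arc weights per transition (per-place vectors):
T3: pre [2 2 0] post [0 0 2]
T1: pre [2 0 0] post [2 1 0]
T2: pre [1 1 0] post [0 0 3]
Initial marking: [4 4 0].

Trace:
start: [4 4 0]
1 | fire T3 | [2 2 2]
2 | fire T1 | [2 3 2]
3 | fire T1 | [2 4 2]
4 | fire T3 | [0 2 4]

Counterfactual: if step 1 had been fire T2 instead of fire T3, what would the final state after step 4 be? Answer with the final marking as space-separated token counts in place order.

(re-executing from step 1 with the substitution; state before step 1: [4 4 0])
1 | fire T2 | [3 3 3]
2 | fire T1 | [3 4 3]
3 | fire T1 | [3 5 3]
4 | fire T3 | [1 3 5]

1 3 5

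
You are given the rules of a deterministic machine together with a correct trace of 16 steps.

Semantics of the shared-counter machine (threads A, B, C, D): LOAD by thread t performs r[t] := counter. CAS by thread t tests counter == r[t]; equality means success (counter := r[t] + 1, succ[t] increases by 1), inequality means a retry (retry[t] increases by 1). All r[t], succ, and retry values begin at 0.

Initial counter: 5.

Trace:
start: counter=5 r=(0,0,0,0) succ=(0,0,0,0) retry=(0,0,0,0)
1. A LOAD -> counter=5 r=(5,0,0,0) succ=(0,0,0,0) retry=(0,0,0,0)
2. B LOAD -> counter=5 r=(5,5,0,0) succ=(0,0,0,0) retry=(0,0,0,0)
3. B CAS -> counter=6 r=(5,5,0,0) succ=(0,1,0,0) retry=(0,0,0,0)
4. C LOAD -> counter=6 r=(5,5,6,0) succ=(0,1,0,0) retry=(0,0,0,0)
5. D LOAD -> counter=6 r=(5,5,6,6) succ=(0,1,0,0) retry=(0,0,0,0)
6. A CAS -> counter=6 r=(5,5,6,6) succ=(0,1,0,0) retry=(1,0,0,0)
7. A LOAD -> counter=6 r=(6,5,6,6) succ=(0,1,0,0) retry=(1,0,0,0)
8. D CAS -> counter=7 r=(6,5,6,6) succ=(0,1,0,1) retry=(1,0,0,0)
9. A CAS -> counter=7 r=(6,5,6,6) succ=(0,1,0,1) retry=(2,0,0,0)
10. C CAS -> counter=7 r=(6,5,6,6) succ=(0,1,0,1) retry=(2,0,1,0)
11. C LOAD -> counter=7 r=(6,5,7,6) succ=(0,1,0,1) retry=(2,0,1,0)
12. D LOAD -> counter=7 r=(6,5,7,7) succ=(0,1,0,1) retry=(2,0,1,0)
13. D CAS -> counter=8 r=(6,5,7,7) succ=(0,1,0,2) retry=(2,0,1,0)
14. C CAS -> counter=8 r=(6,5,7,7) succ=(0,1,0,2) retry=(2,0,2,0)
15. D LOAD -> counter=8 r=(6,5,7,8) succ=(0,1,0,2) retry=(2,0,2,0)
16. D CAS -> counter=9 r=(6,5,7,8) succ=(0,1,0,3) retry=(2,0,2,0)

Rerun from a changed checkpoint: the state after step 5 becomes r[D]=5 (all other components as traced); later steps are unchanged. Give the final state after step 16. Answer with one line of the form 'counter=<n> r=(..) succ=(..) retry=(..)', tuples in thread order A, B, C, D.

state after step 5 := counter=6 r=(5,5,6,5) succ=(0,1,0,0) retry=(0,0,0,0)
6. A CAS -> counter=6 r=(5,5,6,5) succ=(0,1,0,0) retry=(1,0,0,0)
7. A LOAD -> counter=6 r=(6,5,6,5) succ=(0,1,0,0) retry=(1,0,0,0)
8. D CAS -> counter=6 r=(6,5,6,5) succ=(0,1,0,0) retry=(1,0,0,1)
9. A CAS -> counter=7 r=(6,5,6,5) succ=(1,1,0,0) retry=(1,0,0,1)
10. C CAS -> counter=7 r=(6,5,6,5) succ=(1,1,0,0) retry=(1,0,1,1)
11. C LOAD -> counter=7 r=(6,5,7,5) succ=(1,1,0,0) retry=(1,0,1,1)
12. D LOAD -> counter=7 r=(6,5,7,7) succ=(1,1,0,0) retry=(1,0,1,1)
13. D CAS -> counter=8 r=(6,5,7,7) succ=(1,1,0,1) retry=(1,0,1,1)
14. C CAS -> counter=8 r=(6,5,7,7) succ=(1,1,0,1) retry=(1,0,2,1)
15. D LOAD -> counter=8 r=(6,5,7,8) succ=(1,1,0,1) retry=(1,0,2,1)
16. D CAS -> counter=9 r=(6,5,7,8) succ=(1,1,0,2) retry=(1,0,2,1)

counter=9 r=(6,5,7,8) succ=(1,1,0,2) retry=(1,0,2,1)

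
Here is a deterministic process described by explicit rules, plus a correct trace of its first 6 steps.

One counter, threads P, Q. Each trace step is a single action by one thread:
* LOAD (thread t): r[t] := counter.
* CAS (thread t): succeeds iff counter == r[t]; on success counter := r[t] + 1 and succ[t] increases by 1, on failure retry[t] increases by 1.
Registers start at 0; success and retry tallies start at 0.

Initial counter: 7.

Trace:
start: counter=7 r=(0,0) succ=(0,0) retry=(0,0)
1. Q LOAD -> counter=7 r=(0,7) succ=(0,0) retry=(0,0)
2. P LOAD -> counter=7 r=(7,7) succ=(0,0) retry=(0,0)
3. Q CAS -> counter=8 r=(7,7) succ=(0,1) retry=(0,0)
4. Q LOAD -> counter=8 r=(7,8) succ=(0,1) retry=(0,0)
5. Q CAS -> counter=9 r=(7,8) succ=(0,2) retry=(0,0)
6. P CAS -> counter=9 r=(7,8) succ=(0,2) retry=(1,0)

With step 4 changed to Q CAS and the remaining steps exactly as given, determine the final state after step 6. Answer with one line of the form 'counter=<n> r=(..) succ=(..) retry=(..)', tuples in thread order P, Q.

(re-executing from step 4 with the substitution; state before step 4: counter=8 r=(7,7) succ=(0,1) retry=(0,0))
4. Q CAS -> counter=8 r=(7,7) succ=(0,1) retry=(0,1)
5. Q CAS -> counter=8 r=(7,7) succ=(0,1) retry=(0,2)
6. P CAS -> counter=8 r=(7,7) succ=(0,1) retry=(1,2)

counter=8 r=(7,7) succ=(0,1) retry=(1,2)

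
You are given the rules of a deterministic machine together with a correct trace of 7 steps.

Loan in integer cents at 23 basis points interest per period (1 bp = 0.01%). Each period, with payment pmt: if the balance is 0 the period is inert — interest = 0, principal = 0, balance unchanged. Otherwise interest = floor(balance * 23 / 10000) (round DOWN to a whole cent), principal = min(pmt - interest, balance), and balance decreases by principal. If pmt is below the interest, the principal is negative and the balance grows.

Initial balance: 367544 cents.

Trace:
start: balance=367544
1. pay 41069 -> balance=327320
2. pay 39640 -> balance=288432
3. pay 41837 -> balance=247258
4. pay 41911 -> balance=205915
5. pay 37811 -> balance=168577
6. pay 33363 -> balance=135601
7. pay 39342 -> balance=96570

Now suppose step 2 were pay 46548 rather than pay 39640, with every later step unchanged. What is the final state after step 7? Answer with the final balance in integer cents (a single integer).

89582

(re-executing from step 2 with the substitution; state before step 2: balance=327320)
2. pay 46548 -> balance=281524
3. pay 41837 -> balance=240334
4. pay 41911 -> balance=198975
5. pay 37811 -> balance=161621
6. pay 33363 -> balance=128629
7. pay 39342 -> balance=89582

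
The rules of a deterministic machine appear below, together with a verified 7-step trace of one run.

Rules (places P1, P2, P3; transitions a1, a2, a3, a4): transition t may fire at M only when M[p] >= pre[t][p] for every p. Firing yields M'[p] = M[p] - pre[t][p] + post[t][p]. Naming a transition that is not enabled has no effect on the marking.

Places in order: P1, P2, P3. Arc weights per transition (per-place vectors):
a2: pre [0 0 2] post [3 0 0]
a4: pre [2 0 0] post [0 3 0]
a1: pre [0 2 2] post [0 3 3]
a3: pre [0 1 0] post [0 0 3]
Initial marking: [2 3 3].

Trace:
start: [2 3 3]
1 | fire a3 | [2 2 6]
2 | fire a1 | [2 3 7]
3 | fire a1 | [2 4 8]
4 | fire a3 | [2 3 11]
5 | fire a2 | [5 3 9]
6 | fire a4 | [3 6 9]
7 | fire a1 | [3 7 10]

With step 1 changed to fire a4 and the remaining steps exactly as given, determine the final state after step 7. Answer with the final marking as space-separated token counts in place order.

1 11 7

(re-executing from step 1 with the substitution; state before step 1: [2 3 3])
1 | fire a4 | [0 6 3]
2 | fire a1 | [0 7 4]
3 | fire a1 | [0 8 5]
4 | fire a3 | [0 7 8]
5 | fire a2 | [3 7 6]
6 | fire a4 | [1 10 6]
7 | fire a1 | [1 11 7]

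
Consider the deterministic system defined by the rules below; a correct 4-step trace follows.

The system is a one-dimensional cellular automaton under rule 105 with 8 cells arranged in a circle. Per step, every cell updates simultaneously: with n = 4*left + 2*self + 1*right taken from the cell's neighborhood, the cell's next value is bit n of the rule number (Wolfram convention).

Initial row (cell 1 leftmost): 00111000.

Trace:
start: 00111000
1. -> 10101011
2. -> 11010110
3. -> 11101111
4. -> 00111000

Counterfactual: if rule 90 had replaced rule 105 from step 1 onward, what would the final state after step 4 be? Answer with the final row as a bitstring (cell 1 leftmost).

00000000

(re-executing steps 1..4 under rule 90; state before step 1: 00111000)
1. -> 01101100
2. -> 11101110
3. -> 10101010
4. -> 00000000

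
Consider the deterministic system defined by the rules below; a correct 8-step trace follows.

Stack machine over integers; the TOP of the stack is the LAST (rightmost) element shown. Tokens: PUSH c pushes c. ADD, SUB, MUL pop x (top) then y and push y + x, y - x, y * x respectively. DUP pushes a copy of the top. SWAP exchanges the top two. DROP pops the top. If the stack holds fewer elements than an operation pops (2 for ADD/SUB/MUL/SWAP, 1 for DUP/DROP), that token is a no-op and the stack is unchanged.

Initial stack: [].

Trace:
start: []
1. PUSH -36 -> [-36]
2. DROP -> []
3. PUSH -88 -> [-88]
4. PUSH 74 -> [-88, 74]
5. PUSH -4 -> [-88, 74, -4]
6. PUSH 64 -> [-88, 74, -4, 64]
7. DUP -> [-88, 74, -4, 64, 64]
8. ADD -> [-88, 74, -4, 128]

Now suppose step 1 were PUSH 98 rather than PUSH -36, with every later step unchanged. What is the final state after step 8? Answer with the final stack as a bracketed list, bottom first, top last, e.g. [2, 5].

(re-executing from step 1 with the substitution; state before step 1: [])
1. PUSH 98 -> [98]
2. DROP -> []
3. PUSH -88 -> [-88]
4. PUSH 74 -> [-88, 74]
5. PUSH -4 -> [-88, 74, -4]
6. PUSH 64 -> [-88, 74, -4, 64]
7. DUP -> [-88, 74, -4, 64, 64]
8. ADD -> [-88, 74, -4, 128]

[-88, 74, -4, 128]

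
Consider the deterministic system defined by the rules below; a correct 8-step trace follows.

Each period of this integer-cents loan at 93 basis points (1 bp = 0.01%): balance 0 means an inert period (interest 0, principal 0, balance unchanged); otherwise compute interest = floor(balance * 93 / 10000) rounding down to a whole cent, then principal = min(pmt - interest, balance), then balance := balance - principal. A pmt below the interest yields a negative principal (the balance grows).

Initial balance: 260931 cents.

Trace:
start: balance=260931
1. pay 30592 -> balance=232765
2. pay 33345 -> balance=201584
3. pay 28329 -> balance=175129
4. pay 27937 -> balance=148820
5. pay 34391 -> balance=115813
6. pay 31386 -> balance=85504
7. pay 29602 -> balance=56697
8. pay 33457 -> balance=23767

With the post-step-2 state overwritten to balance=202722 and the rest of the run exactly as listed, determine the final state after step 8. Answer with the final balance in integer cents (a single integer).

state after step 2 := balance=202722
3. pay 28329 -> balance=176278
4. pay 27937 -> balance=149980
5. pay 34391 -> balance=116983
6. pay 31386 -> balance=86684
7. pay 29602 -> balance=57888
8. pay 33457 -> balance=24969

24969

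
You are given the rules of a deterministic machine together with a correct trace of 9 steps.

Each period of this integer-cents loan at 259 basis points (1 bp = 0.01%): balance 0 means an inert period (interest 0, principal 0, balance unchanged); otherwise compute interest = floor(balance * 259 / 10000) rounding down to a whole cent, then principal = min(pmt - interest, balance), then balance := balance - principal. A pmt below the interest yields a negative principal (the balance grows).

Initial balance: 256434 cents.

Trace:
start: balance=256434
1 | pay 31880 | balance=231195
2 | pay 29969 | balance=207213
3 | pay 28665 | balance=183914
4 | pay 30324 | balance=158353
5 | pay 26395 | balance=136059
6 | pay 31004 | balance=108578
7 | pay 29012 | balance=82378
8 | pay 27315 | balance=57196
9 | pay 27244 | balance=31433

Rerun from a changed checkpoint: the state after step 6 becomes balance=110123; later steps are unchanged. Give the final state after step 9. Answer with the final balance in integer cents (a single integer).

33101

state after step 6 := balance=110123
7 | pay 29012 | balance=83963
8 | pay 27315 | balance=58822
9 | pay 27244 | balance=33101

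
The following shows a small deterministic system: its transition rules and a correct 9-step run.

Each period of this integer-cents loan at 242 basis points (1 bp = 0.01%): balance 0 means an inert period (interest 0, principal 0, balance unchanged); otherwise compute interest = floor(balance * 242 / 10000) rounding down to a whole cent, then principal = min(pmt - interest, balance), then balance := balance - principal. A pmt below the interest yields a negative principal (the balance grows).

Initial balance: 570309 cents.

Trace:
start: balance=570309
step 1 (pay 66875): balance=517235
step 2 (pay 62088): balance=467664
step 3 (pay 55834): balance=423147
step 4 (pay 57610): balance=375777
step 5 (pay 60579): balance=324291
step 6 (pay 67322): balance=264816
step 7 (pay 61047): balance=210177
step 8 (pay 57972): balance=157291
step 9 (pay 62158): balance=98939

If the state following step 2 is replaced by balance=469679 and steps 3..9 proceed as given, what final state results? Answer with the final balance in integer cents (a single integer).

state after step 2 := balance=469679
step 3 (pay 55834): balance=425211
step 4 (pay 57610): balance=377891
step 5 (pay 60579): balance=326456
step 6 (pay 67322): balance=267034
step 7 (pay 61047): balance=212449
step 8 (pay 57972): balance=159618
step 9 (pay 62158): balance=101322

101322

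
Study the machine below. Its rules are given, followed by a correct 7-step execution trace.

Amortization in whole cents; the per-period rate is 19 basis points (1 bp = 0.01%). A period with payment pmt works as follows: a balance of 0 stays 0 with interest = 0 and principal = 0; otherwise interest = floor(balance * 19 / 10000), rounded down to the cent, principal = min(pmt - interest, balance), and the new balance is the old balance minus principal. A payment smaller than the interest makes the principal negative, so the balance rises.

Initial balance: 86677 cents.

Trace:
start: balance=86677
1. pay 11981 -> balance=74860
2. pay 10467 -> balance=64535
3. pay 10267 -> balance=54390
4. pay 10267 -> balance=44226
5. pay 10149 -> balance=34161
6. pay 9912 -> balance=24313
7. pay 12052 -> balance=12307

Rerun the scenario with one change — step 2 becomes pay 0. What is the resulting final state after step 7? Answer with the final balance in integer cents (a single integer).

22873

(re-executing from step 2 with the substitution; state before step 2: balance=74860)
2. pay 0 -> balance=75002
3. pay 10267 -> balance=64877
4. pay 10267 -> balance=54733
5. pay 10149 -> balance=44687
6. pay 9912 -> balance=34859
7. pay 12052 -> balance=22873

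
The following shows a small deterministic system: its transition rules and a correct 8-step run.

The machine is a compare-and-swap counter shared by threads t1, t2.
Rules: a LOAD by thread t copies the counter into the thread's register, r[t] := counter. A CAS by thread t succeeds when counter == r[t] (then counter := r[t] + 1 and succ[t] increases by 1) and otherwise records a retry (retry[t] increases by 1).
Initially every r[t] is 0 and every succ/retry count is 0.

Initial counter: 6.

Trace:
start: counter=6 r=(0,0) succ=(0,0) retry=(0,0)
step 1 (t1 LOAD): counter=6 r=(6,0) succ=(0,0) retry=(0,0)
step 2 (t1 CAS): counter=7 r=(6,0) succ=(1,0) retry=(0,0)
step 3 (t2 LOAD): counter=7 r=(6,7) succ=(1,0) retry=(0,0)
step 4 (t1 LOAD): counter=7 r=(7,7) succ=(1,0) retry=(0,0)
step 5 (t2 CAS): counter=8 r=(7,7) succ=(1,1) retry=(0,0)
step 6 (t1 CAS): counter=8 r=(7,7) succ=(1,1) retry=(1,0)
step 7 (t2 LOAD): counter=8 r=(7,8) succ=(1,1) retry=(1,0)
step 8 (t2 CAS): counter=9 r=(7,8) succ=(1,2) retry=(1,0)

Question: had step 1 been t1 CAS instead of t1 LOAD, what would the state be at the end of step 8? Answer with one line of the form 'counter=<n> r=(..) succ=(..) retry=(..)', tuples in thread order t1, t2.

counter=8 r=(6,7) succ=(0,2) retry=(3,0)

(re-executing from step 1 with the substitution; state before step 1: counter=6 r=(0,0) succ=(0,0) retry=(0,0))
step 1 (t1 CAS): counter=6 r=(0,0) succ=(0,0) retry=(1,0)
step 2 (t1 CAS): counter=6 r=(0,0) succ=(0,0) retry=(2,0)
step 3 (t2 LOAD): counter=6 r=(0,6) succ=(0,0) retry=(2,0)
step 4 (t1 LOAD): counter=6 r=(6,6) succ=(0,0) retry=(2,0)
step 5 (t2 CAS): counter=7 r=(6,6) succ=(0,1) retry=(2,0)
step 6 (t1 CAS): counter=7 r=(6,6) succ=(0,1) retry=(3,0)
step 7 (t2 LOAD): counter=7 r=(6,7) succ=(0,1) retry=(3,0)
step 8 (t2 CAS): counter=8 r=(6,7) succ=(0,2) retry=(3,0)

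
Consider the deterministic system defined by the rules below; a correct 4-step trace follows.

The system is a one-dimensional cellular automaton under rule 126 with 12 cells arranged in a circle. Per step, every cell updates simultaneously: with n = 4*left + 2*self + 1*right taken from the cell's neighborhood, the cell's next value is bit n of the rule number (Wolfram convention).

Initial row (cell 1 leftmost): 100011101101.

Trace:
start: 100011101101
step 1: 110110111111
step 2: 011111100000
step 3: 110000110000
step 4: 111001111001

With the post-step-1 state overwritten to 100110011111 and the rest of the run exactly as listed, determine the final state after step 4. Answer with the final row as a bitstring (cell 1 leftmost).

110000111111

state after step 1 := 100110011111
step 2: 111111110000
step 3: 100000011001
step 4: 110000111111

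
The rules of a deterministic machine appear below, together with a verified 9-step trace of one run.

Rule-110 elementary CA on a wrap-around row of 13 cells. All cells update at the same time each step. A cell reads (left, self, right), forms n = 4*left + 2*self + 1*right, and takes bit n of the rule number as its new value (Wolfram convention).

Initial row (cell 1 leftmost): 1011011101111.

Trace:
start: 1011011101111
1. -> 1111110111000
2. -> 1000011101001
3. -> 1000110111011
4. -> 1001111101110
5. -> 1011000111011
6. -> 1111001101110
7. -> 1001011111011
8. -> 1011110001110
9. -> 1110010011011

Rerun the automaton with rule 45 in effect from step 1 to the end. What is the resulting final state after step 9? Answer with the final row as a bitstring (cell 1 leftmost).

(re-executing steps 1..9 under rule 45; state before step 1: 1011011101111)
1. -> 0110110011000
2. -> 0101100010011
3. -> 1111001010010
4. -> 1000001110011
5. -> 0011101000010
6. -> 1010011011010
7. -> 1110010110111
8. -> 0000011101100
9. -> 1111010011001

1111010011001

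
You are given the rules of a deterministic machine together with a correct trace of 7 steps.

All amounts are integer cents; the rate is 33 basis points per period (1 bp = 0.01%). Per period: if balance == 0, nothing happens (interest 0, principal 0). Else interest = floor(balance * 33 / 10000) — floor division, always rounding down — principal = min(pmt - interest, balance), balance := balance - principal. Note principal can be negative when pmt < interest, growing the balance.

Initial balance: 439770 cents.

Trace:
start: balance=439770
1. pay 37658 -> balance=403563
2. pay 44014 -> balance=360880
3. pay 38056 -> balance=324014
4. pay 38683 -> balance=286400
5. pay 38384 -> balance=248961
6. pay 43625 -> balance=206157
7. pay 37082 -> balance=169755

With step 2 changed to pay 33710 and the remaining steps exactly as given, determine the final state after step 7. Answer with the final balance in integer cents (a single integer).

180229

(re-executing from step 2 with the substitution; state before step 2: balance=403563)
2. pay 33710 -> balance=371184
3. pay 38056 -> balance=334352
4. pay 38683 -> balance=296772
5. pay 38384 -> balance=259367
6. pay 43625 -> balance=216597
7. pay 37082 -> balance=180229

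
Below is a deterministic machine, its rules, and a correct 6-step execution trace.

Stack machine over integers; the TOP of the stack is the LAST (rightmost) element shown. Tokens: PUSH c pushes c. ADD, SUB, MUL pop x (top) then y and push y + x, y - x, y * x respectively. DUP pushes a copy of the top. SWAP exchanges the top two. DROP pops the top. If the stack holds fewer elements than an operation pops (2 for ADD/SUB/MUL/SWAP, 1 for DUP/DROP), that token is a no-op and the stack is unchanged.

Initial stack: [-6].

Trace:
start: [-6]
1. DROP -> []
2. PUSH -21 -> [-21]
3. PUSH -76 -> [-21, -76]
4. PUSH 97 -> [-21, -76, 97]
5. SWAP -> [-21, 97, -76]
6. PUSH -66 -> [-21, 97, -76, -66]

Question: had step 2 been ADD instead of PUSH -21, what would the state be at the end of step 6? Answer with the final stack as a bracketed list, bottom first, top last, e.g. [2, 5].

(re-executing from step 2 with the substitution; state before step 2: [])
2. ADD -> []
3. PUSH -76 -> [-76]
4. PUSH 97 -> [-76, 97]
5. SWAP -> [97, -76]
6. PUSH -66 -> [97, -76, -66]

[97, -76, -66]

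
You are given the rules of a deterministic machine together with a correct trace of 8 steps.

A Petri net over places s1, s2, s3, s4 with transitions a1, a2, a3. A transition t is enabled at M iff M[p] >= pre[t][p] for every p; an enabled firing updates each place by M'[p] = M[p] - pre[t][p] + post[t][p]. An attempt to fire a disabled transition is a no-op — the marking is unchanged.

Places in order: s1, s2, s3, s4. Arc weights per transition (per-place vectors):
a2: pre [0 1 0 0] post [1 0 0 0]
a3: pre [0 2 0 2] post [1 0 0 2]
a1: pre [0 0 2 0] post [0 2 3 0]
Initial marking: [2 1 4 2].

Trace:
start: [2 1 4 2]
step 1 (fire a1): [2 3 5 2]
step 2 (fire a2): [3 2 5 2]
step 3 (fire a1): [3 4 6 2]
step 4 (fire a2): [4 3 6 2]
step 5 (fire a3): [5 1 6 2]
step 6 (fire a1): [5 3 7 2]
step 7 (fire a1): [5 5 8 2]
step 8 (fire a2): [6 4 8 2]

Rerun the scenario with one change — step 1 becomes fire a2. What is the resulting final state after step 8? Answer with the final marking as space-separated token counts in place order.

(re-executing from step 1 with the substitution; state before step 1: [2 1 4 2])
step 1 (fire a2): [3 0 4 2]
step 2 (fire a2): [3 0 4 2]
step 3 (fire a1): [3 2 5 2]
step 4 (fire a2): [4 1 5 2]
step 5 (fire a3): [4 1 5 2]
step 6 (fire a1): [4 3 6 2]
step 7 (fire a1): [4 5 7 2]
step 8 (fire a2): [5 4 7 2]

5 4 7 2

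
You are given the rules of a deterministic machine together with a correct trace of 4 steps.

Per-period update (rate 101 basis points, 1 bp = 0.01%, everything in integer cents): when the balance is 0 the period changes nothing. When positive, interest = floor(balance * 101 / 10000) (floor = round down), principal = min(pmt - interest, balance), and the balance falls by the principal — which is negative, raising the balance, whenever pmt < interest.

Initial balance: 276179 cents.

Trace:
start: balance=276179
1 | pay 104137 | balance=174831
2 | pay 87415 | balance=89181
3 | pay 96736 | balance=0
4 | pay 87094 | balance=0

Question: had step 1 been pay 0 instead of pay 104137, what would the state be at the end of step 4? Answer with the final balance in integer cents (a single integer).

(re-executing from step 1 with the substitution; state before step 1: balance=276179)
1 | pay 0 | balance=278968
2 | pay 87415 | balance=194370
3 | pay 96736 | balance=99597
4 | pay 87094 | balance=13508

13508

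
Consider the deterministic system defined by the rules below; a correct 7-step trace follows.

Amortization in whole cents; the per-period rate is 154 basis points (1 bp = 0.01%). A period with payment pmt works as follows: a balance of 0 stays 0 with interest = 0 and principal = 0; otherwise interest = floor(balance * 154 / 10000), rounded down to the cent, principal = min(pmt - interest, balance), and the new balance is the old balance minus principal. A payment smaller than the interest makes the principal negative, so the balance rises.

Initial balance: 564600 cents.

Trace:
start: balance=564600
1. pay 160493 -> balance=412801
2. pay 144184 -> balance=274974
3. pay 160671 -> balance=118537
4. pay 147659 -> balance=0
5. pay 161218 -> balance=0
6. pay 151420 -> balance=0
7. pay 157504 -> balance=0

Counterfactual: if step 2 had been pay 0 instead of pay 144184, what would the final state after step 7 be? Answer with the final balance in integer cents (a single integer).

0

(re-executing from step 2 with the substitution; state before step 2: balance=412801)
2. pay 0 -> balance=419158
3. pay 160671 -> balance=264942
4. pay 147659 -> balance=121363
5. pay 161218 -> balance=0
6. pay 151420 -> balance=0
7. pay 157504 -> balance=0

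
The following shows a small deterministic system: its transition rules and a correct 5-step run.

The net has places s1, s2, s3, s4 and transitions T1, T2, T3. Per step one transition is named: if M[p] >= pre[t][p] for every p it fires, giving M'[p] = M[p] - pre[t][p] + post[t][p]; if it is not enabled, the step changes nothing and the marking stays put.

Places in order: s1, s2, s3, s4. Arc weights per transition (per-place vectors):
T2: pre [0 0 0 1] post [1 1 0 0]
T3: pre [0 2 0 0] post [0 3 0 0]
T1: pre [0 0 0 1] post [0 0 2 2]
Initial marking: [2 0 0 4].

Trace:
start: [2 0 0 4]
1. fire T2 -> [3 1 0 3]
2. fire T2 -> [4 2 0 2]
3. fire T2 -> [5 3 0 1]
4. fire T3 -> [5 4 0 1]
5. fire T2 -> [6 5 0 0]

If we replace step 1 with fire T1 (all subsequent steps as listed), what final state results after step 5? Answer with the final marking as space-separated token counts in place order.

5 4 2 2

(re-executing from step 1 with the substitution; state before step 1: [2 0 0 4])
1. fire T1 -> [2 0 2 5]
2. fire T2 -> [3 1 2 4]
3. fire T2 -> [4 2 2 3]
4. fire T3 -> [4 3 2 3]
5. fire T2 -> [5 4 2 2]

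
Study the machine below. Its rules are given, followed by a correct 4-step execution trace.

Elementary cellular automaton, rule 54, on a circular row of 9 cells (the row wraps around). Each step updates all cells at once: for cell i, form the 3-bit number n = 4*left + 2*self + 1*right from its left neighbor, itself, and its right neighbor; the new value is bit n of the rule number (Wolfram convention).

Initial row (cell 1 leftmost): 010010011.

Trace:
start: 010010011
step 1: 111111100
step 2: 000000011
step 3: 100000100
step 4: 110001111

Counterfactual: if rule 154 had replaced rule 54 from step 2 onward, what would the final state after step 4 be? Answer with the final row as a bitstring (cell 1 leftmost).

(re-executing steps 2..4 under rule 154; state before step 2: 111111100)
step 2: 111111011
step 3: 111110011
step 4: 111101111

111101111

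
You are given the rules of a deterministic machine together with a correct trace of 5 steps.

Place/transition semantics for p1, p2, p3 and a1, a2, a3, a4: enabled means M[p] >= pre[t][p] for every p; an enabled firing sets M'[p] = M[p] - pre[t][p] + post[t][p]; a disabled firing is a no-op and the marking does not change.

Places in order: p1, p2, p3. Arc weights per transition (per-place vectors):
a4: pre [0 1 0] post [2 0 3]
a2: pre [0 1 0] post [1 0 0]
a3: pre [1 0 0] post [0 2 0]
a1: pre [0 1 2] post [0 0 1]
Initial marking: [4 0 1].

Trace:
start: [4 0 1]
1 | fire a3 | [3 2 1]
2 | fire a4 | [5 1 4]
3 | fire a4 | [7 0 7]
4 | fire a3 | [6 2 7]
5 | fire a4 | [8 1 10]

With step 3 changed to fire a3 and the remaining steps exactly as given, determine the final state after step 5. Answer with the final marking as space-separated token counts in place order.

(re-executing from step 3 with the substitution; state before step 3: [5 1 4])
3 | fire a3 | [4 3 4]
4 | fire a3 | [3 5 4]
5 | fire a4 | [5 4 7]

5 4 7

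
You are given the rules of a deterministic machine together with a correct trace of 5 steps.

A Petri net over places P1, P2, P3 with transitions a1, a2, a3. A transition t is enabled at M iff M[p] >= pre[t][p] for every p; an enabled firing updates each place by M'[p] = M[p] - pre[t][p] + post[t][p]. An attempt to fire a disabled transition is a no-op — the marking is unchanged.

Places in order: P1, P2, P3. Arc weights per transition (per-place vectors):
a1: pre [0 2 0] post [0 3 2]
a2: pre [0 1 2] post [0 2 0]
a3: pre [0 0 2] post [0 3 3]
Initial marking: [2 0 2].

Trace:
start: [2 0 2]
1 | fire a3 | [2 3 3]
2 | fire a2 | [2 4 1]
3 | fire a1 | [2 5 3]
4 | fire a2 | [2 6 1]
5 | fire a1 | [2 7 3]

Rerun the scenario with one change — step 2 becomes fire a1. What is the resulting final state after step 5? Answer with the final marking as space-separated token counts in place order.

(re-executing from step 2 with the substitution; state before step 2: [2 3 3])
2 | fire a1 | [2 4 5]
3 | fire a1 | [2 5 7]
4 | fire a2 | [2 6 5]
5 | fire a1 | [2 7 7]

2 7 7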